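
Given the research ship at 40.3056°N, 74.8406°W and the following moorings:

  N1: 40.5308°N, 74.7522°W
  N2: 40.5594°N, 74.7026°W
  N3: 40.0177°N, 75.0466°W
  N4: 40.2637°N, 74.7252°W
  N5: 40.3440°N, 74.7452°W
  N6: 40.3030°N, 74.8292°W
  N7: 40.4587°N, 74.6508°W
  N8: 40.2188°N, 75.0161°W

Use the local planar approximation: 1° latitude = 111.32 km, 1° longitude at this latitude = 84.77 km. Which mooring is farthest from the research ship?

Distances from 40.3056°N, 74.8406°W:
N1: √((0.2252·111.32)² + (0.0884·84.77)²) = √(628.467998 + 56.155060) = 26.1653 km
N2: √((0.2538·111.32)² + (0.1380·84.77)²) = √(798.232913 + 136.849287) = 30.5791 km
N3: √((-0.2879·111.32)² + (-0.2060·84.77)²) = √(1027.140196 + 304.943097) = 36.4977 km
N4: √((-0.0419·111.32)² + (0.1154·84.77)²) = √(21.755769 + 95.696485) = 10.8375 km
N5: √((0.0384·111.32)² + (0.0954·84.77)²) = √(18.272957 + 65.400507) = 9.1473 km
N6: √((-0.0026·111.32)² + (0.0114·84.77)²) = √(0.083771 + 0.933886) = 1.0088 km
N7: √((0.1531·111.32)² + (0.1898·84.77)²) = √(290.466985 + 258.867055) = 23.4379 km
N8: √((-0.0868·111.32)² + (-0.1755·84.77)²) = √(93.365375 + 221.329146) = 17.7396 km
Maximum: N3 at 36.4977 km.

N3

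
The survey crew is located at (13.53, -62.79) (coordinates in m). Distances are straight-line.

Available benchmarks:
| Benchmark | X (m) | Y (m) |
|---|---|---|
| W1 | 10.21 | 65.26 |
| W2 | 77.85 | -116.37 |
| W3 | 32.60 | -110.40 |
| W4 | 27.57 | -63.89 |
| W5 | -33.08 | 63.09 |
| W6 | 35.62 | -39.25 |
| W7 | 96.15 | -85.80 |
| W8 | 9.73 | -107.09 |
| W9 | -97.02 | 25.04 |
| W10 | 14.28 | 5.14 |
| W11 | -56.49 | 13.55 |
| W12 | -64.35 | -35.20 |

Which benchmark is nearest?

Distances from (13.53, -62.79):
W1: √((-3.32)² + (128.05)²) = √(11.0224 + 16396.8025) = 128.09 m
W2: √((64.32)² + (-53.58)²) = √(4137.0624 + 2870.8164) = 83.71 m
W3: √((19.07)² + (-47.61)²) = √(363.6649 + 2266.7121) = 51.29 m
W4: √((14.04)² + (-1.10)²) = √(197.1216 + 1.2100) = 14.08 m
W5: √((-46.61)² + (125.88)²) = √(2172.4921 + 15845.7744) = 134.23 m
W6: √((22.09)² + (23.54)²) = √(487.9681 + 554.1316) = 32.28 m
W7: √((82.62)² + (-23.01)²) = √(6826.0644 + 529.4601) = 85.76 m
W8: √((-3.80)² + (-44.30)²) = √(14.4400 + 1962.4900) = 44.46 m
W9: √((-110.55)² + (87.83)²) = √(12221.3025 + 7714.1089) = 141.19 m
W10: √((0.75)² + (67.93)²) = √(0.5625 + 4614.4849) = 67.93 m
W11: √((-70.02)² + (76.34)²) = √(4902.8004 + 5827.7956) = 103.59 m
W12: √((-77.88)² + (27.59)²) = √(6065.2944 + 761.2081) = 82.62 m
Minimum: W4 at 14.08 m.

W4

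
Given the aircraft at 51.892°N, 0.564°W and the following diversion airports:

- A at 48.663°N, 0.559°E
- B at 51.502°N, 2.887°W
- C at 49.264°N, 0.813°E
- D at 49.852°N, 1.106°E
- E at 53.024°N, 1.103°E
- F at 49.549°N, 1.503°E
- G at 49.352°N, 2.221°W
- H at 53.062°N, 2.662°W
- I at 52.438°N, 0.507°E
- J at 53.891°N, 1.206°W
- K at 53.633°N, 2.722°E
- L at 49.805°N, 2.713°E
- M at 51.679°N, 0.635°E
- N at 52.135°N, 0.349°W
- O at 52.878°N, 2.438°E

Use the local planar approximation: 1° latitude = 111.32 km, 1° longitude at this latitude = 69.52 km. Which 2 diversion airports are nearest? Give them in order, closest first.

N, M

Distances from 51.892°N, 0.564°W:
A: 367.833 km
B: 167.229 km
C: 307.813 km
D: 255.049 km
E: 171.202 km
F: 297.788 km
G: 305.318 km
H: 195.542 km
I: 96.114 km
J: 226.960 km
K: 299.579 km
L: 325.385 km
M: 86.661 km
N: 30.906 km
O: 235.803 km
Sorted: N (30.906 km) < M (86.661 km) < I (96.114 km) < B (167.229 km) < …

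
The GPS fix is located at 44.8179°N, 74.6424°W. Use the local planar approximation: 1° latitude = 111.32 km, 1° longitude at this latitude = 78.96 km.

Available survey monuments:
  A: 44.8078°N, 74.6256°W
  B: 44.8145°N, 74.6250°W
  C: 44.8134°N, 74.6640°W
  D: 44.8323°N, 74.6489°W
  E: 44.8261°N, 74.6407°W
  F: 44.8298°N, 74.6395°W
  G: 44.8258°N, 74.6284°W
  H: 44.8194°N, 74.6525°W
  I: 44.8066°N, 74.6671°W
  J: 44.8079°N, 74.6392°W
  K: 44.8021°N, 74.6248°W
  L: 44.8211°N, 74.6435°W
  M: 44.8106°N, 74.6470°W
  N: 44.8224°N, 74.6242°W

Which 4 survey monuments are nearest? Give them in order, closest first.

L, H, M, E

Distances from 44.8179°N, 74.6424°W:
A: 1.7389 km
B: 1.4251 km
C: 1.7776 km
D: 1.6832 km
E: 0.9226 km
F: 1.3444 km
G: 1.4126 km
H: 0.8148 km
I: 2.3208 km
J: 1.1415 km
K: 2.2416 km
L: 0.3667 km
M: 0.8901 km
N: 1.5219 km
Sorted: L (0.3667 km) < H (0.8148 km) < M (0.8901 km) < E (0.9226 km) < J (1.1415 km) < F (1.3444 km) < …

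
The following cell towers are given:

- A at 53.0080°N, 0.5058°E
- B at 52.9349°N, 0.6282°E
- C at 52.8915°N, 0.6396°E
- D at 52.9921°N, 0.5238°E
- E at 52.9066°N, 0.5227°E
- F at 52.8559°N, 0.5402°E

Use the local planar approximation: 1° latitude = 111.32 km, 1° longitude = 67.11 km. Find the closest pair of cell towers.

Pairwise distances:
A–D: √((-0.0159·111.32)² + (0.0180·67.11)²) = √(3.132858 + 1.459216) = 2.1429 km
B–C: √((-0.0434·111.32)² + (0.0114·67.11)²) = √(23.341344 + 0.585308) = 4.8915 km
E–F: √((-0.0507·111.32)² + (0.0175·67.11)²) = √(31.853878 + 1.379274) = 5.7648 km
B–E: √((-0.0283·111.32)² + (-0.1055·67.11)²) = √(9.924743 + 50.127887) = 7.7494 km
C–F: √((-0.0356·111.32)² + (-0.0994·67.11)²) = √(15.705306 + 44.498692) = 7.7591 km
C–E: √((0.0151·111.32)² + (-0.1169·67.11)²) = √(2.825532 + 61.546520) = 8.0232 km
B–D: √((0.0572·111.32)² + (-0.1044·67.11)²) = √(40.545107 + 49.088015) = 9.4675 km
D–E: √((-0.0855·111.32)² + (-0.0011·67.11)²) = √(90.589659 + 0.005450) = 9.5181 km
B–F: √((-0.0790·111.32)² + (-0.0880·67.11)²) = √(77.339361 + 34.877056) = 10.5932 km
A–E: √((-0.1014·111.32)² + (0.0169·67.11)²) = √(127.415512 + 1.286317) = 11.3447 km
A–B: √((-0.0731·111.32)² + (0.1224·67.11)²) = √(66.218776 + 67.474133) = 11.5626 km
C–D: √((0.1006·111.32)² + (-0.1158·67.11)²) = √(125.412942 + 60.393694) = 13.6311 km
D–F: √((-0.1362·111.32)² + (0.0164·67.11)²) = √(229.879694 + 1.211329) = 15.2017 km
A–C: √((-0.1165·111.32)² + (0.1338·67.11)²) = √(168.189255 + 80.628152) = 15.7739 km
A–F: √((-0.1521·111.32)² + (0.0344·67.11)²) = √(286.684903 + 5.329560) = 17.0884 km
Closest pair: A–D at 2.1429 km.

A and D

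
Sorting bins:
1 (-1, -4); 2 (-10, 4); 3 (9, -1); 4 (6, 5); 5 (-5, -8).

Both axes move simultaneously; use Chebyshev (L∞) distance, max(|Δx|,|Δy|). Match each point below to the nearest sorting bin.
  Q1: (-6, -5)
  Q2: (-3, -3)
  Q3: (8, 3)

Q1→5; Q2→1; Q3→4

Q1 at (-6, -5):
  1: 5
  2: 9
  3: 15
  4: 12
  5: 3
  → nearest: 5 (3)
Q2 at (-3, -3):
  1: 2
  2: 7
  3: 12
  4: 9
  5: 5
  → nearest: 1 (2)
Q3 at (8, 3):
  1: 9
  2: 18
  3: 4
  4: 2
  5: 13
  → nearest: 4 (2)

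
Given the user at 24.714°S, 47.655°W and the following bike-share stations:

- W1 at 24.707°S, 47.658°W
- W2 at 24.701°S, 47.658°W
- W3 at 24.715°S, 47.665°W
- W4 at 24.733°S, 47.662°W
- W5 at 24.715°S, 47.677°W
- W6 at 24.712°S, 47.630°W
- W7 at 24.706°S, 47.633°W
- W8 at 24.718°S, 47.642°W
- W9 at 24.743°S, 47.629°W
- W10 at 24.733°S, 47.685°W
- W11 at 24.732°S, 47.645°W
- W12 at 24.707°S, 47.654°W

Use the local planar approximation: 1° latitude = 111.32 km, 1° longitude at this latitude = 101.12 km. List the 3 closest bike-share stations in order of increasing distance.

Distances from 24.714°S, 47.655°W:
W1: √((0.007·111.32)² + (-0.003·101.12)²) = √(0.60721 + 0.09203) = 0.836 km
W2: √((0.013·111.32)² + (-0.003·101.12)²) = √(2.09427 + 0.09203) = 1.479 km
W3: √((-0.001·111.32)² + (-0.010·101.12)²) = √(0.01239 + 1.02253) = 1.017 km
W4: √((-0.019·111.32)² + (-0.007·101.12)²) = √(4.47356 + 0.50104) = 2.230 km
W5: √((-0.001·111.32)² + (-0.022·101.12)²) = √(0.01239 + 4.94902) = 2.227 km
W6: √((0.002·111.32)² + (0.025·101.12)²) = √(0.04957 + 6.39078) = 2.538 km
W7: √((0.008·111.32)² + (0.022·101.12)²) = √(0.79310 + 4.94902) = 2.396 km
W8: √((-0.004·111.32)² + (0.013·101.12)²) = √(0.19827 + 1.72807) = 1.388 km
W9: √((-0.029·111.32)² + (0.026·101.12)²) = √(10.42179 + 6.91227) = 4.163 km
W10: √((-0.019·111.32)² + (-0.030·101.12)²) = √(4.47356 + 9.20273) = 3.698 km
W11: √((-0.018·111.32)² + (0.010·101.12)²) = √(4.01505 + 1.02253) = 2.244 km
W12: √((0.007·111.32)² + (0.001·101.12)²) = √(0.60721 + 0.01023) = 0.786 km
Sorted: W12 (0.786 km) < W1 (0.836 km) < W3 (1.017 km) < W8 (1.388 km) < W2 (1.479 km) < …

W12, W1, W3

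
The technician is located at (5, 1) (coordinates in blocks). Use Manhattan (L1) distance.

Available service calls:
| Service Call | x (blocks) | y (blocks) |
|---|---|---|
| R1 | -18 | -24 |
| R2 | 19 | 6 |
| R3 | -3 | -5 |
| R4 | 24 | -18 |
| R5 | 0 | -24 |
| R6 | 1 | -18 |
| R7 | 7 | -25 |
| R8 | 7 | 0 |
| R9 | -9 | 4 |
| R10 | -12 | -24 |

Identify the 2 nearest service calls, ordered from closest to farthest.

R8, R3

Distances from (5, 1):
R1: |-23| + |-25| = 23 + 25 = 48 blocks
R2: |14| + |5| = 14 + 5 = 19 blocks
R3: |-8| + |-6| = 8 + 6 = 14 blocks
R4: |19| + |-19| = 19 + 19 = 38 blocks
R5: |-5| + |-25| = 5 + 25 = 30 blocks
R6: |-4| + |-19| = 4 + 19 = 23 blocks
R7: |2| + |-26| = 2 + 26 = 28 blocks
R8: |2| + |-1| = 2 + 1 = 3 blocks
R9: |-14| + |3| = 14 + 3 = 17 blocks
R10: |-17| + |-25| = 17 + 25 = 42 blocks
Sorted: R8 (3 blocks) < R3 (14 blocks) < R9 (17 blocks) < R2 (19 blocks) < …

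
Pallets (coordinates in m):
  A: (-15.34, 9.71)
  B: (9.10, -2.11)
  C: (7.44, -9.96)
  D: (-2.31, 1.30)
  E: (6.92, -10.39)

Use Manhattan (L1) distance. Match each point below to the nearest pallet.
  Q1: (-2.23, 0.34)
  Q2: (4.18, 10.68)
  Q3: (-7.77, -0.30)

Q1 at (-2.23, 0.34):
  A: 22.48 m
  B: 13.78 m
  C: 19.97 m
  D: 1.04 m
  E: 19.88 m
  → nearest: D (1.04 m)
Q2 at (4.18, 10.68):
  A: 20.49 m
  B: 17.71 m
  C: 23.90 m
  D: 15.87 m
  E: 23.81 m
  → nearest: D (15.87 m)
Q3 at (-7.77, -0.30):
  A: 17.58 m
  B: 18.68 m
  C: 24.87 m
  D: 7.06 m
  E: 24.78 m
  → nearest: D (7.06 m)

Q1→D; Q2→D; Q3→D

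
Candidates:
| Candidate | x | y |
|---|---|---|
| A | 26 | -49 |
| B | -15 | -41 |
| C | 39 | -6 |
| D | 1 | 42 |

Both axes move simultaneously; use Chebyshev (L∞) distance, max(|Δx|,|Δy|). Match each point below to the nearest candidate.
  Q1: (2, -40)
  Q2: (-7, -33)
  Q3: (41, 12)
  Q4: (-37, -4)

Q1 at (2, -40):
  A: max(|24|, |-9|) = 24
  B: max(|-17|, |-1|) = 17
  C: max(|37|, |34|) = 37
  D: max(|-1|, |82|) = 82
  → nearest: B (17)
Q2 at (-7, -33):
  A: max(|33|, |-16|) = 33
  B: max(|-8|, |-8|) = 8
  C: max(|46|, |27|) = 46
  D: max(|8|, |75|) = 75
  → nearest: B (8)
Q3 at (41, 12):
  A: max(|-15|, |-61|) = 61
  B: max(|-56|, |-53|) = 56
  C: max(|-2|, |-18|) = 18
  D: max(|-40|, |30|) = 40
  → nearest: C (18)
Q4 at (-37, -4):
  A: max(|63|, |-45|) = 63
  B: max(|22|, |-37|) = 37
  C: max(|76|, |-2|) = 76
  D: max(|38|, |46|) = 46
  → nearest: B (37)

Q1→B; Q2→B; Q3→C; Q4→B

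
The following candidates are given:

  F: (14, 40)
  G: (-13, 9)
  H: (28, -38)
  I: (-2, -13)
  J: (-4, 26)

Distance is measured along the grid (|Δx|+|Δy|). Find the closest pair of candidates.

G and J

Pairwise distances:
G–J: 26
F–J: 32
G–I: 33
I–J: 41
H–I: 55
F–G: 58
F–I: 69
G–H: 88
F–H: 92
H–J: 96
Closest pair: G–J at 26.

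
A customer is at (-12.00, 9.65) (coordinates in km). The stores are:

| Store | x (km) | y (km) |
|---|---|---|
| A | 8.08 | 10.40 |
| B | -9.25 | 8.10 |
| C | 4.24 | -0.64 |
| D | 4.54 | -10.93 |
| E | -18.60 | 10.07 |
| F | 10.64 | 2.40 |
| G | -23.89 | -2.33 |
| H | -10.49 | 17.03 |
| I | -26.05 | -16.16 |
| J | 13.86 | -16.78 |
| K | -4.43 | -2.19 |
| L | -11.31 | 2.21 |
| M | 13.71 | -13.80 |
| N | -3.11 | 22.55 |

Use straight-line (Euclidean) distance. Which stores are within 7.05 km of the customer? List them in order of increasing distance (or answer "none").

Distances from (-12.00, 9.65):
A: 20.09 km
B: 3.16 km
C: 19.23 km
D: 26.40 km
E: 6.61 km
F: 23.77 km
G: 16.88 km
H: 7.53 km
I: 29.39 km
J: 36.98 km
K: 14.05 km
L: 7.47 km
M: 34.80 km
N: 15.67 km
Threshold 7.05 km: B (3.16 km), E (6.61 km) are within range.

B, E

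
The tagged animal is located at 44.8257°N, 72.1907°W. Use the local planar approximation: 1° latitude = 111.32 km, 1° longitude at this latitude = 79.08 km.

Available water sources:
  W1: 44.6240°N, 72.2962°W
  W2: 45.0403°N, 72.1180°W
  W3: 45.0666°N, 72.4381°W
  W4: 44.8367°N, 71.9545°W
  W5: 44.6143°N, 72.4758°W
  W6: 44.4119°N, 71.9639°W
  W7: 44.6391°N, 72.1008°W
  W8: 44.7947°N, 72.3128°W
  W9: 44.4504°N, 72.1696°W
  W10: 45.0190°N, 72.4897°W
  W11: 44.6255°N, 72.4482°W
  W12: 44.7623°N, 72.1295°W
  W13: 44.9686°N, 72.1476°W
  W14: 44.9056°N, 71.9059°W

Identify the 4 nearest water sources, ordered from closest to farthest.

W12, W8, W13, W4

Distances from 44.8257°N, 72.1907°W:
W1: 23.9531 km
W2: 24.5713 km
W3: 33.1951 km
W4: 18.7188 km
W5: 32.5901 km
W6: 49.4327 km
W7: 21.9552 km
W8: 10.2538 km
W9: 41.8117 km
W10: 31.9705 km
W11: 30.1883 km
W12: 8.5577 km
W13: 16.2687 km
W14: 24.2147 km
Sorted: W12 (8.5577 km) < W8 (10.2538 km) < W13 (16.2687 km) < W4 (18.7188 km) < W7 (21.9552 km) < W1 (23.9531 km) < …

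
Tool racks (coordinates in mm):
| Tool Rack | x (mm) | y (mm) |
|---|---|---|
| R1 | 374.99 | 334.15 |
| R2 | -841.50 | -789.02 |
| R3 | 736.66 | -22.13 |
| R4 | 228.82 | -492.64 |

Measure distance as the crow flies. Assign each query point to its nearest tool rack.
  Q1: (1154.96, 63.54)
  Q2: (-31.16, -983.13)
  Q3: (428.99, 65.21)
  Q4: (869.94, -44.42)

Q1→R3; Q2→R4; Q3→R1; Q4→R3

Q1 at (1154.96, 63.54):
  R1: 825.58 mm
  R2: 2170.88 mm
  R3: 426.98 mm
  R4: 1080.31 mm
  → nearest: R3 (426.98 mm)
Q2 at (-31.16, -983.13):
  R1: 1378.47 mm
  R2: 833.26 mm
  R3: 1230.07 mm
  R4: 555.13 mm
  → nearest: R4 (555.13 mm)
Q3 at (428.99, 65.21):
  R1: 274.31 mm
  R2: 1530.96 mm
  R3: 319.83 mm
  R4: 592.68 mm
  → nearest: R1 (274.31 mm)
Q4 at (869.94, -44.42):
  R1: 623.13 mm
  R2: 1866.40 mm
  R3: 135.13 mm
  R4: 782.26 mm
  → nearest: R3 (135.13 mm)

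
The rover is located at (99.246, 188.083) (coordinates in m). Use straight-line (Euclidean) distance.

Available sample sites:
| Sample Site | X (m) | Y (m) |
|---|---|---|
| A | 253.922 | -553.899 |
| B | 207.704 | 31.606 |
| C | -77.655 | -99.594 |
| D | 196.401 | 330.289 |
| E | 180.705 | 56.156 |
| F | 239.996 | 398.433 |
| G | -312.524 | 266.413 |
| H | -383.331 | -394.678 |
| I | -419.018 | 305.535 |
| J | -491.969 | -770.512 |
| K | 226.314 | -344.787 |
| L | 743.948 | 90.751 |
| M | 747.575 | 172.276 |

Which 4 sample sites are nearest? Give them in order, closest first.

Distances from (99.246, 188.083):
A: √((154.676)² + (-741.982)²) = √(23924.66498 + 550537.28832) = 757.933 m
B: √((108.458)² + (-156.477)²) = √(11763.13776 + 24485.05153) = 190.390 m
C: √((-176.901)² + (-287.677)²) = √(31293.96380 + 82758.05633) = 337.716 m
D: √((97.155)² + (142.206)²) = √(9439.09403 + 20222.54644) = 172.226 m
E: √((81.459)² + (-131.927)²) = √(6635.56868 + 17404.73333) = 155.049 m
F: √((140.750)² + (210.350)²) = √(19810.56250 + 44247.12250) = 253.096 m
G: √((-411.770)² + (78.330)²) = √(169554.53290 + 6135.58890) = 419.154 m
H: √((-482.577)² + (-582.761)²) = √(232880.56093 + 339610.38312) = 756.631 m
I: √((-518.264)² + (117.452)²) = √(268597.57370 + 13794.97230) = 531.406 m
J: √((-591.215)² + (-958.595)²) = √(349535.17623 + 918904.37402) = 1126.250 m
K: √((127.068)² + (-532.870)²) = √(16146.27662 + 283950.43690) = 547.811 m
L: √((644.702)² + (-97.332)²) = √(415640.66880 + 9473.51822) = 652.008 m
M: √((648.329)² + (-15.807)²) = √(420330.49224 + 249.86125) = 648.522 m
Sorted: E (155.049 m) < D (172.226 m) < B (190.390 m) < F (253.096 m) < C (337.716 m) < G (419.154 m) < …

E, D, B, F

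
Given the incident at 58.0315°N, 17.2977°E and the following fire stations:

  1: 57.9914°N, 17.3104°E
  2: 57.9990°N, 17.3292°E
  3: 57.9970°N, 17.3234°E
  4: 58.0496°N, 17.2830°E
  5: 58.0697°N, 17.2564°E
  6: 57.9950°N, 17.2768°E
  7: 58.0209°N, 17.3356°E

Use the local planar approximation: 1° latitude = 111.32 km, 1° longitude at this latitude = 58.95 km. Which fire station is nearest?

Distances from 58.0315°N, 17.2977°E:
1: 4.5263 km
2: 4.0666 km
3: 4.1286 km
4: 2.1933 km
5: 4.9001 km
6: 4.2459 km
7: 2.5267 km
Minimum: 4 at 2.1933 km.

4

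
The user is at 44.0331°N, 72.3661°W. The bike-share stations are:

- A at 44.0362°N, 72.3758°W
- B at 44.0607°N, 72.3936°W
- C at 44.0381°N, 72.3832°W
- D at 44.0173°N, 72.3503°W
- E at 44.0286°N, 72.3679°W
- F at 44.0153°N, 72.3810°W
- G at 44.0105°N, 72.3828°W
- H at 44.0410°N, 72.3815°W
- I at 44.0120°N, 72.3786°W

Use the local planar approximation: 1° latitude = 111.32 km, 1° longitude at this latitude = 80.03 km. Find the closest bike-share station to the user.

Distances from 44.0331°N, 72.3661°W:
A: √((0.0031·111.32)² + (-0.0097·80.03)²) = √(0.119088 + 0.602628) = 0.8495 km
B: √((0.0276·111.32)² + (-0.0275·80.03)²) = √(9.439838 + 4.843631) = 3.7793 km
C: √((0.0050·111.32)² + (-0.0171·80.03)²) = √(0.309804 + 1.872828) = 1.4774 km
D: √((-0.0158·111.32)² + (0.0158·80.03)²) = √(3.093574 + 1.598894) = 2.1662 km
E: √((-0.0045·111.32)² + (-0.0018·80.03)²) = √(0.250941 + 0.020752) = 0.5212 km
F: √((-0.0178·111.32)² + (-0.0149·80.03)²) = √(3.926326 + 1.421930) = 2.3126 km
G: √((-0.0226·111.32)² + (-0.0167·80.03)²) = √(6.329411 + 1.786235) = 2.8488 km
H: √((0.0079·111.32)² + (-0.0154·80.03)²) = √(0.773394 + 1.518963) = 1.5141 km
I: √((-0.0211·111.32)² + (-0.0125·80.03)²) = √(5.517106 + 1.000750) = 2.5530 km
Minimum: E at 0.5212 km.

E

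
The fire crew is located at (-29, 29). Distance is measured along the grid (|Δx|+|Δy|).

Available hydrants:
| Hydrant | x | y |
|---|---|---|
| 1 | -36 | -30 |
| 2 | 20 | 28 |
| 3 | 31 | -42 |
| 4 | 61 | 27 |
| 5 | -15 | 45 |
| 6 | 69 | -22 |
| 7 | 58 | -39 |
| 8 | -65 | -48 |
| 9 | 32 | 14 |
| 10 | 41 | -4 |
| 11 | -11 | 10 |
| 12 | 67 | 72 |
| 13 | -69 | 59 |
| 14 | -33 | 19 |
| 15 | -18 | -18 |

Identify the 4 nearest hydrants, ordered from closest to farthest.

14, 5, 11, 2

Distances from (-29, 29):
1: |-7| + |-59| = 7 + 59 = 66
2: |49| + |-1| = 49 + 1 = 50
3: |60| + |-71| = 60 + 71 = 131
4: |90| + |-2| = 90 + 2 = 92
5: |14| + |16| = 14 + 16 = 30
6: |98| + |-51| = 98 + 51 = 149
7: |87| + |-68| = 87 + 68 = 155
8: |-36| + |-77| = 36 + 77 = 113
9: |61| + |-15| = 61 + 15 = 76
10: |70| + |-33| = 70 + 33 = 103
11: |18| + |-19| = 18 + 19 = 37
12: |96| + |43| = 96 + 43 = 139
13: |-40| + |30| = 40 + 30 = 70
14: |-4| + |-10| = 4 + 10 = 14
15: |11| + |-47| = 11 + 47 = 58
Sorted: 14 (14) < 5 (30) < 11 (37) < 2 (50) < 15 (58) < 1 (66) < …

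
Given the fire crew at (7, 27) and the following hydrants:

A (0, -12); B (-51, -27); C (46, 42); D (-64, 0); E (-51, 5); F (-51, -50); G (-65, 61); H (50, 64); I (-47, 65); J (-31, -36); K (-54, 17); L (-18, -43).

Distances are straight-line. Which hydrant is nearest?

Distances from (7, 27):
A: 39.6
B: 79.2
C: 41.8
D: 76.0
E: 62.0
F: 96.4
G: 79.6
H: 56.7
I: 66.0
J: 73.6
K: 61.8
L: 74.3
Minimum: A at 39.6.

A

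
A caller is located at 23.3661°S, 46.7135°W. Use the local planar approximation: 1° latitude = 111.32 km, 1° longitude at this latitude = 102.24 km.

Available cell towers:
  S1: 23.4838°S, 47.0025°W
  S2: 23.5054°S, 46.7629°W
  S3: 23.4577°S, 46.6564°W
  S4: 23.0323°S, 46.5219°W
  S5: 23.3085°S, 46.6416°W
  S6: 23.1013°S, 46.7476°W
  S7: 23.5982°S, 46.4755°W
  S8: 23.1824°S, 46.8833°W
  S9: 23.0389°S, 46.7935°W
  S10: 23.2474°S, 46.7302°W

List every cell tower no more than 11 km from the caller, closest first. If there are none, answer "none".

S5

Distances from 23.3661°S, 46.7135°W:
S1: 32.3221 km
S2: 16.3087 km
S3: 11.7498 km
S4: 42.0059 km
S5: 9.7546 km
S6: 29.6830 km
S7: 35.4918 km
S8: 26.8247 km
S9: 37.3310 km
S10: 13.3235 km
Threshold 11 km: S5 (9.7546 km) is within range.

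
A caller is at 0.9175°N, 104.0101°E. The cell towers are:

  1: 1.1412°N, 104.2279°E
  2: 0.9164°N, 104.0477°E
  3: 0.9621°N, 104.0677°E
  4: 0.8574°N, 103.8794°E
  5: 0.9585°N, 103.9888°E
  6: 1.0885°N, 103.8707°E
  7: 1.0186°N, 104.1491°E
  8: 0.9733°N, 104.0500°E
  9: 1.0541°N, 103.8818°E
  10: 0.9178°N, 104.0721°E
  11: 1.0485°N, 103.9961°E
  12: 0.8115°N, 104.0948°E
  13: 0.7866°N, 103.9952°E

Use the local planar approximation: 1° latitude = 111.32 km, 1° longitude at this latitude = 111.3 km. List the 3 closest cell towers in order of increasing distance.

2, 5, 10

Distances from 0.9175°N, 104.0101°E:
1: √((0.2237·111.32)² + (0.2178·111.3)²) = √(620.1237484 + 587.6328685) = 34.75279 km
2: √((-0.0011·111.32)² + (0.0376·111.3)²) = √(0.0149945 + 17.5132206) = 4.18667 km
3: √((0.0446·111.32)² + (0.0576·111.3)²) = √(24.6499540 + 41.0993824) = 8.10860 km
4: √((-0.0601·111.32)² + (-0.1307·111.3)²) = √(44.7605423 + 211.6125905) = 16.01166 km
5: √((0.0410·111.32)² + (-0.0213·111.3)²) = √(20.8311914 + 5.6201711) = 5.14309 km
6: √((0.1710·111.32)² + (-0.1394·111.3)²) = √(362.3586359 + 240.7220516) = 24.55770 km
7: √((0.1011·111.32)² + (0.1390·111.3)²) = √(126.6626898 + 239.3425585) = 19.13126 km
8: √((0.0558·111.32)² + (0.0399·111.3)²) = √(38.5846703 + 19.7213264) = 7.63584 km
9: √((0.1366·111.32)² + (-0.1283·111.3)²) = √(231.2319246 + 203.9124024) = 20.86011 km
10: √((0.0003·111.32)² + (0.0620·111.3)²) = √(0.0011153 + 47.6182804) = 6.90068 km
11: √((0.1310·111.32)² + (-0.0140·111.3)²) = √(212.6615557 + 2.4279872) = 14.66593 km
12: √((-0.1060·111.32)² + (0.0847·111.3)²) = √(139.2381120 + 88.8704030) = 15.10326 km
13: √((-0.1309·111.32)² + (-0.0149·111.3)²) = √(212.3370055 + 2.7501911) = 14.66585 km
Sorted: 2 (4.18667 km) < 5 (5.14309 km) < 10 (6.90068 km) < 8 (7.63584 km) < 3 (8.10860 km) < …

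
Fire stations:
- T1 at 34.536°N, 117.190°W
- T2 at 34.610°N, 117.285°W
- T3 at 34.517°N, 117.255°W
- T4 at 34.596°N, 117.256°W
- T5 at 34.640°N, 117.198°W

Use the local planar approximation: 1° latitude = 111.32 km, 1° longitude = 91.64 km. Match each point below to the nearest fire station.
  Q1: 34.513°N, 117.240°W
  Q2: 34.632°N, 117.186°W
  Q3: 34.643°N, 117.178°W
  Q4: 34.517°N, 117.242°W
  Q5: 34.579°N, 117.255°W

Q1 at 34.513°N, 117.240°W:
  T1: 5.249 km
  T2: 11.559 km
  T3: 1.445 km
  T4: 9.355 km
  T5: 14.652 km
  → nearest: T3 (1.445 km)
Q2 at 34.632°N, 117.186°W:
  T1: 10.693 km
  T2: 9.397 km
  T3: 14.278 km
  T4: 7.564 km
  T5: 1.415 km
  → nearest: T5 (1.415 km)
Q3 at 34.643°N, 117.178°W:
  T1: 11.962 km
  T2: 10.471 km
  T3: 15.701 km
  T4: 8.858 km
  T5: 1.863 km
  → nearest: T5 (1.863 km)
Q4 at 34.517°N, 117.242°W:
  T1: 5.214 km
  T2: 11.077 km
  T3: 1.191 km
  T4: 8.887 km
  T5: 14.274 km
  → nearest: T3 (1.191 km)
Q5 at 34.579°N, 117.255°W:
  T1: 7.642 km
  T2: 4.412 km
  T3: 6.902 km
  T4: 1.895 km
  T5: 8.567 km
  → nearest: T4 (1.895 km)

Q1→T3; Q2→T5; Q3→T5; Q4→T3; Q5→T4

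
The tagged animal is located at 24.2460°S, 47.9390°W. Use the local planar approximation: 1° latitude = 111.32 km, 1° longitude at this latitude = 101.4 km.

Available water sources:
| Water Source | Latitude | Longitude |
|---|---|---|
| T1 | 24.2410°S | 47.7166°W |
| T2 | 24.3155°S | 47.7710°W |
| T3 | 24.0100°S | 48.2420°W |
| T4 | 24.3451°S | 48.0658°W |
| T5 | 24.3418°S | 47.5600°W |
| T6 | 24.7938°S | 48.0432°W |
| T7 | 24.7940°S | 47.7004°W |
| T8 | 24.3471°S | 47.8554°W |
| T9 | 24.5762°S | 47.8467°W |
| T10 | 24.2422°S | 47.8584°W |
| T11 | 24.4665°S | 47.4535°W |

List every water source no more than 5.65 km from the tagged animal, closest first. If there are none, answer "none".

Distances from 24.2460°S, 47.9390°W:
T1: √((0.0050·111.32)² + (0.2224·101.4)²) = √(0.309804 + 508.563838) = 22.5582 km
T2: √((-0.0695·111.32)² + (0.1680·101.4)²) = √(59.857146 + 290.198039) = 18.7098 km
T3: √((0.2360·111.32)² + (-0.3030·101.4)²) = √(690.192763 + 943.976466) = 40.4249 km
T4: √((-0.0991·111.32)² + (-0.1268·101.4)²) = √(121.700876 + 165.315821) = 16.9416 km
T5: √((-0.0958·111.32)² + (0.3790·101.4)²) = √(113.730622 + 1476.911016) = 39.8828 km
T6: √((-0.5478·111.32)² + (-0.1042·101.4)²) = √(3718.694069 + 111.637820) = 61.8897 km
T7: √((-0.5480·111.32)² + (0.2386·101.4)²) = √(3721.409931 + 585.351572) = 65.6259 km
T8: √((-0.1011·111.32)² + (0.0836·101.4)²) = √(126.662690 + 71.860207) = 14.0898 km
T9: √((-0.3302·111.32)² + (0.0923·101.4)²) = √(1351.140566 + 87.594999) = 37.9307 km
T10: √((0.0038·111.32)² + (0.0806·101.4)²) = √(0.178943 + 66.795314) = 8.1838 km
T11: √((-0.2205·111.32)² + (0.4855·101.4)²) = √(602.509062 + 2423.563362) = 55.0097 km
Threshold 5.65 km: none within range.

none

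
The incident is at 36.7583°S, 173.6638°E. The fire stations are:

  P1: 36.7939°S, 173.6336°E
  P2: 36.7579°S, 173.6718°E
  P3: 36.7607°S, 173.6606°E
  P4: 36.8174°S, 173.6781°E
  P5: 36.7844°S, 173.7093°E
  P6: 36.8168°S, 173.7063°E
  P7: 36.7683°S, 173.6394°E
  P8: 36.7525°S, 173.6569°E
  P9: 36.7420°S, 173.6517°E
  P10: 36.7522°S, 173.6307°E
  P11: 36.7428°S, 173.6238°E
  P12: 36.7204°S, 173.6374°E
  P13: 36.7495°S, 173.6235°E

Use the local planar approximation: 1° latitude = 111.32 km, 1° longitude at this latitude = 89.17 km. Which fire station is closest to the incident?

Distances from 36.7583°S, 173.6638°E:
P1: 4.7914 km
P2: 0.7147 km
P3: 0.3909 km
P4: 6.7014 km
P5: 4.9903 km
P6: 7.5347 km
P7: 2.4440 km
P8: 0.8919 km
P9: 2.1111 km
P10: 3.0286 km
P11: 3.9622 km
P12: 4.8313 km
P13: 3.7247 km
Minimum: P3 at 0.3909 km.

P3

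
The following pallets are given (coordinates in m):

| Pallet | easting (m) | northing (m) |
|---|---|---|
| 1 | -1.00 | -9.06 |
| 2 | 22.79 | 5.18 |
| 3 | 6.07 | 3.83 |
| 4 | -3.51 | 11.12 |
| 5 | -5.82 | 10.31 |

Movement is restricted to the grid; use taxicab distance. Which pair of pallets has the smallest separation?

Pairwise distances:
4–5: 3.12 m
3–4: 16.87 m
2–3: 18.07 m
3–5: 18.37 m
1–3: 19.96 m
1–4: 22.69 m
1–5: 24.19 m
2–4: 32.24 m
2–5: 33.74 m
1–2: 38.03 m
Closest pair: 4–5 at 3.12 m.

4 and 5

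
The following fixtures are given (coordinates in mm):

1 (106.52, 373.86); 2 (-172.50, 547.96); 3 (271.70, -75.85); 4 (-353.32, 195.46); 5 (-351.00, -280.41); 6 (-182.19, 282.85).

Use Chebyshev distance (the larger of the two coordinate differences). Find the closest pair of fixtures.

Pairwise distances:
1–2: max(|-279.02|, |174.10|) = 279.02 mm
1–3: max(|165.18|, |-449.71|) = 449.71 mm
1–4: max(|-459.84|, |-178.40|) = 459.84 mm
1–5: max(|-457.52|, |-654.27|) = 654.27 mm
1–6: max(|-288.71|, |-91.01|) = 288.71 mm
2–3: max(|444.20|, |-623.81|) = 623.81 mm
2–4: max(|-180.82|, |-352.50|) = 352.50 mm
2–5: max(|-178.50|, |-828.37|) = 828.37 mm
2–6: max(|-9.69|, |-265.11|) = 265.11 mm
3–4: max(|-625.02|, |271.31|) = 625.02 mm
3–5: max(|-622.70|, |-204.56|) = 622.70 mm
3–6: max(|-453.89|, |358.70|) = 453.89 mm
4–5: max(|2.32|, |-475.87|) = 475.87 mm
4–6: max(|171.13|, |87.39|) = 171.13 mm
5–6: max(|168.81|, |563.26|) = 563.26 mm
Closest pair: 4–6 at 171.13 mm.

4 and 6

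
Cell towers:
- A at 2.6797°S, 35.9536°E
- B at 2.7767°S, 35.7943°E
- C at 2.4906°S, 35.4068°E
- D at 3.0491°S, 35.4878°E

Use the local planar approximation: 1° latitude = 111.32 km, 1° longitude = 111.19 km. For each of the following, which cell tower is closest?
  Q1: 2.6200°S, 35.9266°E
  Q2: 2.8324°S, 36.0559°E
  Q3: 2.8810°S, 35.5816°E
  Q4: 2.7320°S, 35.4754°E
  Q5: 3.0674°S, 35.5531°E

Q1 at 2.6200°S, 35.9266°E:
  A: 7.2924 km
  B: 22.8185 km
  C: 59.5646 km
  D: 68.2804 km
  → nearest: A (7.2924 km)
Q2 at 2.8324°S, 36.0559°E:
  A: 20.4533 km
  B: 29.7408 km
  C: 81.5889 km
  D: 67.6165 km
  → nearest: A (20.4533 km)
Q3 at 2.8810°S, 35.5816°E:
  A: 47.0428 km
  B: 26.3465 km
  C: 47.6075 km
  D: 21.4231 km
  → nearest: D (21.4231 km)
Q4 at 2.7320°S, 35.4754°E:
  A: 53.4889 km
  B: 35.8059 km
  C: 27.9342 km
  D: 35.3265 km
  → nearest: C (27.9342 km)
Q5 at 3.0674°S, 35.5531°E:
  A: 62.0140 km
  B: 42.0295 km
  C: 66.2379 km
  D: 7.5411 km
  → nearest: D (7.5411 km)

Q1→A; Q2→A; Q3→D; Q4→C; Q5→D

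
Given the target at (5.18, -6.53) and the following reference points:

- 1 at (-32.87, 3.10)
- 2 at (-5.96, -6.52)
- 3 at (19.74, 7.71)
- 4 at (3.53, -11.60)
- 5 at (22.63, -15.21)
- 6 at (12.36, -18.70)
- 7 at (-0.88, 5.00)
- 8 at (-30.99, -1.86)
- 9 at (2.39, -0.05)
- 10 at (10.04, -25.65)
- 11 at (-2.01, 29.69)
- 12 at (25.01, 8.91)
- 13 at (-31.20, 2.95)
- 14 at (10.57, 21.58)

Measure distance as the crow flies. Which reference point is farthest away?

1

Distances from (5.18, -6.53):
1: 39.25
2: 11.14
3: 20.37
4: 5.33
5: 19.49
6: 14.13
7: 13.03
8: 36.47
9: 7.06
10: 19.73
11: 36.93
12: 25.13
13: 37.59
14: 28.62
Maximum: 1 at 39.25.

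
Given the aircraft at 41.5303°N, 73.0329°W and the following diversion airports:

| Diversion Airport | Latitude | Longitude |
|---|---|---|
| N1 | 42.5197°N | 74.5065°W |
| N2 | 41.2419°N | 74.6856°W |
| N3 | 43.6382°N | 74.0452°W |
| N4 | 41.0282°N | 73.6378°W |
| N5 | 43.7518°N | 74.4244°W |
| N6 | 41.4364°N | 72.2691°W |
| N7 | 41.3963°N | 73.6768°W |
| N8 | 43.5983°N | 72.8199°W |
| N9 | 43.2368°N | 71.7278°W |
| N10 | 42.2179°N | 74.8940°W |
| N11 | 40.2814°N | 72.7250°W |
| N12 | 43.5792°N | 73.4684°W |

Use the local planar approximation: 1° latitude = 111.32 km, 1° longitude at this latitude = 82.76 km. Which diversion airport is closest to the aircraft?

N7

Distances from 41.5303°N, 73.0329°W:
N1: √((0.9894·111.32)² + (-1.4736·82.76)²) = √(12130.821362 + 14873.055197) = 164.3286 km
N2: √((-0.2884·111.32)² + (-1.6527·82.76)²) = √(1030.710992 + 18708.071376) = 140.4948 km
N3: √((2.1079·111.32)² + (-1.0123·82.76)²) = √(55061.292662 + 7018.744571) = 249.1587 km
N4: √((-0.5021·111.32)² + (-0.6049·82.76)²) = √(3124.113748 + 2506.156185) = 75.0351 km
N5: √((2.2215·111.32)² + (-1.3915·82.76)²) = √(61155.994155 + 13261.949973) = 272.7965 km
N6: √((-0.0939·111.32)² + (0.7638·82.76)²) = √(109.264122 + 3995.768069) = 64.0705 km
N7: √((-0.1340·111.32)² + (-0.6439·82.76)²) = √(222.513309 + 2839.735000) = 55.3376 km
N8: √((2.0680·111.32)² + (0.2130·82.76)²) = √(52996.533599 + 310.742153) = 230.8837 km
N9: √((1.7065·111.32)² + (1.3051·82.76)²) = √(36087.681451 + 11666.176518) = 218.5266 km
N10: √((0.6876·111.32)² + (-1.8611·82.76)²) = √(5858.927600 + 23723.588495) = 171.9957 km
N11: √((-1.2489·111.32)² + (0.3079·82.76)²) = √(19328.659103 + 649.322335) = 141.3435 km
N12: √((2.0489·111.32)² + (-0.4355·82.76)²) = √(52022.104868 + 1299.024322) = 230.9137 km
Minimum: N7 at 55.3376 km.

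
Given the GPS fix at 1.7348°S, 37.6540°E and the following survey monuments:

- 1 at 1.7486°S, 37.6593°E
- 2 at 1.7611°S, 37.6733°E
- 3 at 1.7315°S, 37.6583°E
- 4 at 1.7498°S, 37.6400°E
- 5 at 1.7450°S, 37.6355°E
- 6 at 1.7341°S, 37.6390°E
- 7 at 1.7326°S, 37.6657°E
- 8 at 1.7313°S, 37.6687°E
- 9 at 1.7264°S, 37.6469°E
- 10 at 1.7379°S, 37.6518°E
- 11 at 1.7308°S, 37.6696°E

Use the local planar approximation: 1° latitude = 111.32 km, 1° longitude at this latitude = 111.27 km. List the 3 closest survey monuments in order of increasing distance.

10, 3, 9

Distances from 1.7348°S, 37.6540°E:
1: √((-0.0138·111.32)² + (0.0053·111.27)²) = √(2.359960 + 0.347783) = 1.6455 km
2: √((-0.0263·111.32)² + (0.0193·111.27)²) = √(8.571521 + 4.611803) = 3.6309 km
3: √((0.0033·111.32)² + (0.0043·111.27)²) = √(0.134950 + 0.228925) = 0.6032 km
4: √((-0.0150·111.32)² + (-0.0140·111.27)²) = √(2.788232 + 2.426679) = 2.2836 km
5: √((-0.0102·111.32)² + (-0.0185·111.27)²) = √(1.289278 + 4.237402) = 2.3509 km
6: √((0.0007·111.32)² + (-0.0150·111.27)²) = √(0.006072 + 2.785728) = 1.6709 km
7: √((0.0022·111.32)² + (0.0117·111.27)²) = √(0.059978 + 1.694837) = 1.3247 km
8: √((0.0035·111.32)² + (0.0147·111.27)²) = √(0.151804 + 2.675413) = 1.6814 km
9: √((0.0084·111.32)² + (-0.0071·111.27)²) = √(0.874390 + 0.624127) = 1.2241 km
10: √((-0.0031·111.32)² + (-0.0022·111.27)²) = √(0.119088 + 0.059924) = 0.4231 km
11: √((0.0040·111.32)² + (0.0156·111.27)²) = √(0.198274 + 3.013043) = 1.7920 km
Sorted: 10 (0.4231 km) < 3 (0.6032 km) < 9 (1.2241 km) < 7 (1.3247 km) < 1 (1.6455 km) < …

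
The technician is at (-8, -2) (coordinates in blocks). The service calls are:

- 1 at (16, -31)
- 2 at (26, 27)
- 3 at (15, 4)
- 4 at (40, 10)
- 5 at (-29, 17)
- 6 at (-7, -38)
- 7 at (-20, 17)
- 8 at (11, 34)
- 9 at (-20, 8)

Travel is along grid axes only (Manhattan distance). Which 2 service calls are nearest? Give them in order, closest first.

Distances from (-8, -2):
1: |24| + |-29| = 24 + 29 = 53 blocks
2: |34| + |29| = 34 + 29 = 63 blocks
3: |23| + |6| = 23 + 6 = 29 blocks
4: |48| + |12| = 48 + 12 = 60 blocks
5: |-21| + |19| = 21 + 19 = 40 blocks
6: |1| + |-36| = 1 + 36 = 37 blocks
7: |-12| + |19| = 12 + 19 = 31 blocks
8: |19| + |36| = 19 + 36 = 55 blocks
9: |-12| + |10| = 12 + 10 = 22 blocks
Sorted: 9 (22 blocks) < 3 (29 blocks) < 7 (31 blocks) < 6 (37 blocks) < …

9, 3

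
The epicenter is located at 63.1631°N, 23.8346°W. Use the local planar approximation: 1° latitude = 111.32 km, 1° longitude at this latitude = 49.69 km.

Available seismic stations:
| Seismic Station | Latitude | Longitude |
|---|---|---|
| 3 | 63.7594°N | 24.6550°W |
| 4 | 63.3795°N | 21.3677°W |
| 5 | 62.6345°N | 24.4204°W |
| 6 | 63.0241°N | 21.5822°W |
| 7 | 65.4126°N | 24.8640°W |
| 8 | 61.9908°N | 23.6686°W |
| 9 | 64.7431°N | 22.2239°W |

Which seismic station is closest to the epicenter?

Distances from 63.1631°N, 23.8346°W:
3: √((0.5963·111.32)² + (-0.8204·49.69)²) = √(4406.319800 + 1661.840340) = 77.8984 km
4: √((0.2164·111.32)² + (2.4669·49.69)²) = √(580.311141 + 15025.920387) = 124.9249 km
5: √((-0.5286·111.32)² + (-0.5858·49.69)²) = √(3462.587149 + 847.299067) = 65.6497 km
6: √((-0.1390·111.32)² + (2.2524·49.69)²) = √(239.428583 + 12526.479466) = 112.9863 km
7: √((2.2495·111.32)² + (-1.0294·49.69)²) = √(62707.341678 + 2616.413139) = 255.5851 km
8: √((-1.1723·111.32)² + (0.1660·49.69)²) = √(17030.363796 + 68.038412) = 130.7609 km
9: √((1.5800·111.32)² + (1.6107·49.69)²) = √(30935.744287 + 6405.710553) = 193.2394 km
Minimum: 5 at 65.6497 km.

5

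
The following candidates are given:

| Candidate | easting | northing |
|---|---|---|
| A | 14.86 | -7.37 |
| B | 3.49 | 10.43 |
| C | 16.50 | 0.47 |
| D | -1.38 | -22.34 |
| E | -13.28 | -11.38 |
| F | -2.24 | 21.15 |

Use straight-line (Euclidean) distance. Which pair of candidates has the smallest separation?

A and C

Pairwise distances:
A–B: 21.12
A–C: 8.01
A–D: 22.09
A–E: 28.42
A–F: 33.25
B–C: 16.38
B–D: 33.13
B–E: 27.51
B–F: 12.16
C–D: 28.98
C–E: 32.05
C–F: 27.91
D–E: 16.18
D–F: 43.50
E–F: 34.35
Closest pair: A–C at 8.01.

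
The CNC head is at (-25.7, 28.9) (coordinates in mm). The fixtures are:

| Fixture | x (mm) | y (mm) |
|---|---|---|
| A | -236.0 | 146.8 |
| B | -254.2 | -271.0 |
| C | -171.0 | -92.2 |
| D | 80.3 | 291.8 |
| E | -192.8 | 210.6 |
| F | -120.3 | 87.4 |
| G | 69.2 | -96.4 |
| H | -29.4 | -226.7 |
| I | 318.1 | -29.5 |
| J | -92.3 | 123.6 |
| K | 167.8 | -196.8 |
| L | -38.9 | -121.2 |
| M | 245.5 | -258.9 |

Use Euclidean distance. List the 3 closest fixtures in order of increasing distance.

Distances from (-25.7, 28.9):
A: √((-210.3)² + (117.9)²) = √(44226.090 + 13900.410) = 241.1 mm
B: √((-228.5)² + (-299.9)²) = √(52212.250 + 89940.010) = 377.0 mm
C: √((-145.3)² + (-121.1)²) = √(21112.090 + 14665.210) = 189.1 mm
D: √((106.0)² + (262.9)²) = √(11236.000 + 69116.410) = 283.5 mm
E: √((-167.1)² + (181.7)²) = √(27922.410 + 33014.890) = 246.9 mm
F: √((-94.6)² + (58.5)²) = √(8949.160 + 3422.250) = 111.2 mm
G: √((94.9)² + (-125.3)²) = √(9006.010 + 15700.090) = 157.2 mm
H: √((-3.7)² + (-255.6)²) = √(13.690 + 65331.360) = 255.6 mm
I: √((343.8)² + (-58.4)²) = √(118198.440 + 3410.560) = 348.7 mm
J: √((-66.6)² + (94.7)²) = √(4435.560 + 8968.090) = 115.8 mm
K: √((193.5)² + (-225.7)²) = √(37442.250 + 50940.490) = 297.3 mm
L: √((-13.2)² + (-150.1)²) = √(174.240 + 22530.010) = 150.7 mm
M: √((271.2)² + (-287.8)²) = √(73549.440 + 82828.840) = 395.4 mm
Sorted: F (111.2 mm) < J (115.8 mm) < L (150.7 mm) < G (157.2 mm) < C (189.1 mm) < …

F, J, L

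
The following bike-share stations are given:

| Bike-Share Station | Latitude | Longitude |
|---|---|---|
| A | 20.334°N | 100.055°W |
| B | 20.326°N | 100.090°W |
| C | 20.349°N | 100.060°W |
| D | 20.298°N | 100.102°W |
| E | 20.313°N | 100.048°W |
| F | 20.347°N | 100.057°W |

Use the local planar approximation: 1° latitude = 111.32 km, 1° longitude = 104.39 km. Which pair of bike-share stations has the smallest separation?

C and F

Pairwise distances:
A–B: √((-0.008·111.32)² + (-0.035·104.39)²) = √(0.79310 + 13.34916) = 3.761 km
A–C: √((0.015·111.32)² + (-0.005·104.39)²) = √(2.78823 + 0.27243) = 1.749 km
A–D: √((-0.036·111.32)² + (-0.047·104.39)²) = √(16.06022 + 24.07207) = 6.335 km
A–E: √((-0.021·111.32)² + (0.007·104.39)²) = √(5.46493 + 0.53397) = 2.449 km
A–F: √((0.013·111.32)² + (-0.002·104.39)²) = √(2.09427 + 0.04359) = 1.462 km
B–C: √((0.023·111.32)² + (0.030·104.39)²) = √(6.55544 + 9.80754) = 4.045 km
B–D: √((-0.028·111.32)² + (-0.012·104.39)²) = √(9.71544 + 1.56921) = 3.359 km
B–E: √((-0.013·111.32)² + (0.042·104.39)²) = √(2.09427 + 19.22279) = 4.617 km
B–F: √((0.021·111.32)² + (0.033·104.39)²) = √(5.46493 + 11.86713) = 4.163 km
C–D: √((-0.051·111.32)² + (-0.042·104.39)²) = √(32.23196 + 19.22279) = 7.173 km
C–E: √((-0.036·111.32)² + (0.012·104.39)²) = √(16.06022 + 1.56921) = 4.199 km
C–F: √((-0.002·111.32)² + (0.003·104.39)²) = √(0.04957 + 0.09808) = 0.384 km
D–E: √((0.015·111.32)² + (0.054·104.39)²) = √(2.78823 + 31.77645) = 5.879 km
D–F: √((0.049·111.32)² + (0.045·104.39)²) = √(29.75353 + 22.06698) = 7.199 km
E–F: √((0.034·111.32)² + (-0.009·104.39)²) = √(14.32532 + 0.88268) = 3.900 km
Closest pair: C–F at 0.384 km.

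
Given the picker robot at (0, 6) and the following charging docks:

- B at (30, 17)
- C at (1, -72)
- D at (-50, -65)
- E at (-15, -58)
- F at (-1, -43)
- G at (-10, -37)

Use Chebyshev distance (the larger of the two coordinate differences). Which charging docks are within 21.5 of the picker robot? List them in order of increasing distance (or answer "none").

Distances from (0, 6):
B: max(|30|, |11|) = 30
C: max(|1|, |-78|) = 78
D: max(|-50|, |-71|) = 71
E: max(|-15|, |-64|) = 64
F: max(|-1|, |-49|) = 49
G: max(|-10|, |-43|) = 43
Threshold 21.5: none within range.

none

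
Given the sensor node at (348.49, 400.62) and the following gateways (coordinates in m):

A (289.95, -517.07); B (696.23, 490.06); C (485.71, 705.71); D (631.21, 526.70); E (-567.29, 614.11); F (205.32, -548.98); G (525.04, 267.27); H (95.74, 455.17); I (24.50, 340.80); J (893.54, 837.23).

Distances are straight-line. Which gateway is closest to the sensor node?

Distances from (348.49, 400.62):
A: √((-58.54)² + (-917.69)²) = √(3426.9316 + 842154.9361) = 919.56 m
B: √((347.74)² + (89.44)²) = √(120923.1076 + 7999.5136) = 359.06 m
C: √((137.22)² + (305.09)²) = √(18829.3284 + 93079.9081) = 334.53 m
D: √((282.72)² + (126.08)²) = √(79930.5984 + 15896.1664) = 309.56 m
E: √((-915.78)² + (213.49)²) = √(838653.0084 + 45577.9801) = 940.34 m
F: √((-143.17)² + (-949.60)²) = √(20497.6489 + 901740.1600) = 960.33 m
G: √((176.55)² + (-133.35)²) = √(31169.9025 + 17782.2225) = 221.25 m
H: √((-252.75)² + (54.55)²) = √(63882.5625 + 2975.7025) = 258.57 m
I: √((-323.99)² + (-59.82)²) = √(104969.5201 + 3578.4324) = 329.47 m
J: √((545.05)² + (436.61)²) = √(297079.5025 + 190628.2921) = 698.36 m
Minimum: G at 221.25 m.

G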